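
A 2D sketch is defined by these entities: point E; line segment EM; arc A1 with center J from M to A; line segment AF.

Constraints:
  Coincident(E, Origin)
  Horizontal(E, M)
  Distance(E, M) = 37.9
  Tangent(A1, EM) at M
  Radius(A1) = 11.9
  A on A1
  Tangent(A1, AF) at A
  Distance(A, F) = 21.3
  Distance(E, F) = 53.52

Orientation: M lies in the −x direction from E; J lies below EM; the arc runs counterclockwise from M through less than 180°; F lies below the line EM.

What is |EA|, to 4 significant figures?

51.53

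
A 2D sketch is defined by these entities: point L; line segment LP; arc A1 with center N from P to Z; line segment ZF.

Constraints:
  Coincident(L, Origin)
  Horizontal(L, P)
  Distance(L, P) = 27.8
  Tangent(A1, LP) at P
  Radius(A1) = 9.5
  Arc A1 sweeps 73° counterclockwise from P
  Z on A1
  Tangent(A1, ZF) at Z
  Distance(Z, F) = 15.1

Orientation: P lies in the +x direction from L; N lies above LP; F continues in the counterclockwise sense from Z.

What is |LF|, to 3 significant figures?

46.4

L is at the origin; L and P share the same y with |LP| = 27.8 and P on the +x side, so P = (27.8, 0.00). Tangency of A1 to LP means the radius NP is perpendicular to LP, so N = P + (0, 9.5) = (27.8, 9.50). On A1, P sits at bearing -90° from N; a 73° counterclockwise sweep puts Z at bearing -17°, so Z = N + 9.5·(cos -17°, sin -17°) = (36.9, 6.72). Tangency of A1 to ZF means the radius NZ is perpendicular to ZF, so ZF runs along (−sin -17°, cos -17°); with |ZF| = 15.1, F = (41.3, 21.2). Then |LF| = |F − L| = 46.4.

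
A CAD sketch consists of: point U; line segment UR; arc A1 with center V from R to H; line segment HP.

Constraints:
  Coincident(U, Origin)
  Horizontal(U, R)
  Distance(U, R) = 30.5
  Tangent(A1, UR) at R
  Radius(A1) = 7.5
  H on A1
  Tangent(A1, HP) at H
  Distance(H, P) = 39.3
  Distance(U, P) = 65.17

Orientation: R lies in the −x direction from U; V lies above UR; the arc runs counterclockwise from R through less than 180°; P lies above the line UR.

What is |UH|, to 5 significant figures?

27.452

U is at the origin; UR is horizontal with |UR| = 30.5 and R on the −x side, so R = (-30.500, 0.0000). Since A1 is tangent to UR there, VR ⟂ UR, so V = R + (0, 7.5) = (-30.500, 7.5000). Since VH ⟂ HP (tangency), |VP| = √(7.5² + 39.3²) = 40.009 regardless of where H sits on A1. So P lies on both circle(U, 65.17) and circle(V, 40.009); the above-UR intersection is P = (-48.986, 42.982). H is the foot of the tangent from P: H = (-24.616, 12.151).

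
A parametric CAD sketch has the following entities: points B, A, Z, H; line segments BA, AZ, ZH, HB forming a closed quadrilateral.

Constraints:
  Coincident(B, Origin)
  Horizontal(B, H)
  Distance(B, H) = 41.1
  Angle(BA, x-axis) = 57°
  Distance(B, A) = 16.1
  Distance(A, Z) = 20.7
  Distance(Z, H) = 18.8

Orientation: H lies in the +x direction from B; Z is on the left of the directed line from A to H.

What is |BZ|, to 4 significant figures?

32.92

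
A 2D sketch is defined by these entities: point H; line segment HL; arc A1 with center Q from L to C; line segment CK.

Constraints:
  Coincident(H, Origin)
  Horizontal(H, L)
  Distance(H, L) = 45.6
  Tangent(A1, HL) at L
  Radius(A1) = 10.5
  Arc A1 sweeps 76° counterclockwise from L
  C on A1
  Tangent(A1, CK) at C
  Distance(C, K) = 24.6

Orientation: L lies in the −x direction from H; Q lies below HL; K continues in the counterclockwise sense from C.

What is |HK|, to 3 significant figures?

69.5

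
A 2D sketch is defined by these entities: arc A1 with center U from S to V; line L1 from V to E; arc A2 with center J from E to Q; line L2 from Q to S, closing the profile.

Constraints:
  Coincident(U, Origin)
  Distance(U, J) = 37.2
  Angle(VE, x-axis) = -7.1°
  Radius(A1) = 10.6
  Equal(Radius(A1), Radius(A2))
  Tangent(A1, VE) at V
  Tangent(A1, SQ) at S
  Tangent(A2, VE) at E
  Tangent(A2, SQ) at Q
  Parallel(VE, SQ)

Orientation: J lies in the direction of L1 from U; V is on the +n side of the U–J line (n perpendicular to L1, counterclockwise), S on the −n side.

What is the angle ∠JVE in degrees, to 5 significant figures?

15.905°

The slot axis is L1's direction at -7.1°, so u = (cos -7.1°, sin -7.1°) = (0.99233, -0.12360) and n = (−sin -7.1°, cos -7.1°) = (0.12360, 0.99233). U is at the origin and J lies 37.2 along u from U, so J = 37.2·u = (36.915, -4.5980). Tangency of A1 to both parallel lines with radius 10.6 puts V and S at U ± 10.6·n: V = (1.3102, 10.519), S = (-1.3102, -10.519). Equal radii place E and Q the same way about J: E = J + 10.6·n = (38.225, 5.9207), Q = J − 10.6·n = (35.605, -15.117). Then cos ∠JVE = VJ·VE / (|VJ||VE|), giving 15.905°.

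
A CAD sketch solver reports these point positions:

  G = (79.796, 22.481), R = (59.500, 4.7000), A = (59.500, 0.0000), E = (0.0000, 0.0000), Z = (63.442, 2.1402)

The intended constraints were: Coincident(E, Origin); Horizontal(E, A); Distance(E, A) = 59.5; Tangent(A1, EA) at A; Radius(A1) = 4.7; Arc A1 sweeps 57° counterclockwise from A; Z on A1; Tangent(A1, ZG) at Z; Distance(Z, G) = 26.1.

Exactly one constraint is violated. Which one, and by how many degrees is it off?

Tangent(A1, ZG) at Z — off by 5.80°.

E = (0.00, 0.00) ✓; E.y = 0.00, A.y = 0.00 ✓; |EA| = 59.50 ✓; ∠(RA, AE) = 90.00° ✓; |RA| = 4.700 ✓; bearing(R→Z) − bearing(R→A) = 57.00° ✓; |RZ| = 4.700 ✓; ∠(RZ, ZG) = 95.80° ✗; |ZG| = 26.10 ✓.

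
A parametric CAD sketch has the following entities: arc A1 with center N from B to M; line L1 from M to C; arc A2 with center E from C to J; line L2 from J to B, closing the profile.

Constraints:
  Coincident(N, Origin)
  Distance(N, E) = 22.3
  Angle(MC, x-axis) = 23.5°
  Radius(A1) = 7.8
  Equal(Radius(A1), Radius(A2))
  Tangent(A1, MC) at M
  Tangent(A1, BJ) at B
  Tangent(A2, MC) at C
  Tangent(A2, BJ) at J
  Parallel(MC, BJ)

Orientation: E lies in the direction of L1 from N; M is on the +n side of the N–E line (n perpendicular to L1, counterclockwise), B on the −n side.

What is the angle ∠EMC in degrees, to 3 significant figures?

19.3°

The slot axis is L1's direction at 23.5°, so u = (cos 23.5°, sin 23.5°) = (0.917, 0.399) and n = (−sin 23.5°, cos 23.5°) = (-0.399, 0.917). N is at the origin and E lies 22.3 along u from N, so E = 22.3·u = (20.5, 8.89). Tangency of A1 to both parallel lines with radius 7.8 puts M and B at N ± 7.8·n: M = (-3.11, 7.15), B = (3.11, -7.15). Equal radii place C and J the same way about E: C = E + 7.8·n = (17.3, 16.0), J = E − 7.8·n = (23.6, 1.74). Then cos ∠EMC = ME·MC / (|ME||MC|), giving 19.3°.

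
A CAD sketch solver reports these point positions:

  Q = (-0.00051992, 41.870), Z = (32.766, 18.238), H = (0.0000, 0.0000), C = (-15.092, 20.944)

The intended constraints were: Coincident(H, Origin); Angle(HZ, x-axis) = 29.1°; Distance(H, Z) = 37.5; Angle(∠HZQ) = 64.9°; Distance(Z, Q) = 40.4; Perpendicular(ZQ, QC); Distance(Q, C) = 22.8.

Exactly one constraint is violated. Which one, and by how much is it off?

Distance(Q, C) = 22.8 — off by 3.00.

H = (0.00, 0.00) ✓; HZ at 29.10° ✓; |HZ| = 37.50 ✓; ∠HZQ = 64.90° ✓; |ZQ| = 40.40 ✓; ∠(ZQ, QC) = 90.00° ✓; |QC| = 25.80 ✗.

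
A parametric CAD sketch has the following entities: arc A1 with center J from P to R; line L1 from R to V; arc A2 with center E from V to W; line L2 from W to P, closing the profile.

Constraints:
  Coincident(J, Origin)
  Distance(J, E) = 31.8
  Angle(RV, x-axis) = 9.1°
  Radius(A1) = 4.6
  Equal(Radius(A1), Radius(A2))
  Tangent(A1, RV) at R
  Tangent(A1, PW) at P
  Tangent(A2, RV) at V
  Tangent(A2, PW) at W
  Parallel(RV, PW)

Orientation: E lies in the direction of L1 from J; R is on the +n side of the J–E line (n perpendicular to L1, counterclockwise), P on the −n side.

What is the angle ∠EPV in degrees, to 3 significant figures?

7.90°

Tangency of A1 to both parallel lines with radius 4.6 puts R and P at J ± 4.6·n: R = (-0.728, 4.54), P = (0.728, -4.54). Equal radii place V and W the same way about E: V = E + 4.6·n = (30.7, 9.57), W = E − 4.6·n = (32.1, 0.487). Then cos ∠EPV = PE·PV / (|PE||PV|), giving 7.90°.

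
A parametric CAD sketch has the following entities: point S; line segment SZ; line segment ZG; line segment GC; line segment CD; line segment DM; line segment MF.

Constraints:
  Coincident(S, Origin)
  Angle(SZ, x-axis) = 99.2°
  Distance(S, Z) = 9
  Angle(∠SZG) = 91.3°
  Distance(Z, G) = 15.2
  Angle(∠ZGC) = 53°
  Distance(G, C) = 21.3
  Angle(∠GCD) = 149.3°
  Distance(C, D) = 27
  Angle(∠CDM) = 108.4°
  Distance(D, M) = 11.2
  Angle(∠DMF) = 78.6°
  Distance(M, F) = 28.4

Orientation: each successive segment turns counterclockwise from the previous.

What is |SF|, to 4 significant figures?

6.433

S is at the origin; SZ runs at 99.2° with length 9.0, so Z = (-1.439, 8.884). ∠SZG = 91.3° gives ZG at -172.1° from the x-axis; with |ZG| = 15.2, G = (-16.49, 6.795). ∠ZGC = 53.0° gives GC at -45.10° from the x-axis; with |GC| = 21.3, C = (-1.460, -8.293). ∠GCD = 149.3° gives CD at -14.40° from the x-axis; with |CD| = 27.0, D = (24.69, -15.01). ∠CDM = 108.4° gives DM at 57.20° from the x-axis; with |DM| = 11.2, M = (30.76, -5.593). ∠DMF = 78.6° gives MF at 158.6° from the x-axis; with |MF| = 28.4, F = (4.317, 4.770). Then |SF| = |F − S| = 6.433.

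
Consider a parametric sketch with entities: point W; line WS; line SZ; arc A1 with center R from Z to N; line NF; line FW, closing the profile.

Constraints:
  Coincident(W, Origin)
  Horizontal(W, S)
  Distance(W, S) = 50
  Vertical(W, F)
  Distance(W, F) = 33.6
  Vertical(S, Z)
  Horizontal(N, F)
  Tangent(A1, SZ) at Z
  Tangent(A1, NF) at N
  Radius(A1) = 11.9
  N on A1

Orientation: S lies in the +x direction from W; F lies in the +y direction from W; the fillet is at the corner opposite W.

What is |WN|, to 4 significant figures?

50.80

The virtual corner opposite W is at (50.00, 33.60). Tangency of A1 to SZ means the radius RZ is perpendicular to SZ and A1 meets NF tangentially, so RN is at right angles to NF, with radius 11.9, so the center R sits 11.9 in from both sides at R = (38.10, 21.70). That places the tangent points at Z = (50.00, 21.70) on SZ and N = (38.10, 33.60) on NF. Then |WN| = |N − W| = 50.80.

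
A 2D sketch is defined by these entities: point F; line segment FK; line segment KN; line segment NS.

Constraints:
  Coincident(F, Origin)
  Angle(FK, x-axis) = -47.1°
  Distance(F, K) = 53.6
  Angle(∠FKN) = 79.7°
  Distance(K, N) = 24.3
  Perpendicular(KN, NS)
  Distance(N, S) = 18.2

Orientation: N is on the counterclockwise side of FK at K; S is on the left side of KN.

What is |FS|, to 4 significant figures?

37.54

F is at the origin; FK runs at -47.1° with length 53.6, so K = 53.6·(cos -47.1°, sin -47.1°) = (36.49, -39.26). ∠FKN = 79.7°, so KN runs at -47.1° + (180° − 79.7°) = 53.20° from the x-axis; with |KN| = 24.3, N = K + 24.3·(cos 53.20°, sin 53.20°) = (51.04, -19.81). The perpendicularity gives NS at right angles to KN; with |NS| = 18.2 on the left of KN, S = N + 18.2·(-0.8007, 0.5990) = (36.47, -8.904). Then |FS| = |S − F| = 37.54.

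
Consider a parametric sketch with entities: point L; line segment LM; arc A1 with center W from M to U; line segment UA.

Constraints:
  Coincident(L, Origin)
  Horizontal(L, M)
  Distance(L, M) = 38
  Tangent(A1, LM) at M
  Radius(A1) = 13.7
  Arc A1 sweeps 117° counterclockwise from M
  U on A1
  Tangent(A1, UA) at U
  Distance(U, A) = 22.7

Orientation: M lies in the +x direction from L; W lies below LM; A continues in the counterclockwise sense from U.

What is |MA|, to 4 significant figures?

40.19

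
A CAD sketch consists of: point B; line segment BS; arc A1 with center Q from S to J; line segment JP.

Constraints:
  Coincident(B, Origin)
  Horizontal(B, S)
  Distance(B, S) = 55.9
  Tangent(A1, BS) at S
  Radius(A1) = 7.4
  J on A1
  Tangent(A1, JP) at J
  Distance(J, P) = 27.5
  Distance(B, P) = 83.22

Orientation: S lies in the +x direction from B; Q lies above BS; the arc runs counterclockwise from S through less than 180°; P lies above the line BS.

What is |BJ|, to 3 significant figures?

61.3

B is at the origin; BS is horizontal with |BS| = 55.9 and S on the +x side, so S = (55.9, 0.00). Tangency of A1 to BS means the radius QS is perpendicular to BS, so Q = S + (0, 7.4) = (55.9, 7.40). Since QJ ⟂ JP (tangency), |QP| = √(7.4² + 27.5²) = 28.5 regardless of where J sits on A1. So P lies on both circle(B, 83.22) and circle(Q, 28.5); the above-BS intersection is P = (80.2, 22.3). J is the foot of the tangent from P: J = (61.3, 2.31).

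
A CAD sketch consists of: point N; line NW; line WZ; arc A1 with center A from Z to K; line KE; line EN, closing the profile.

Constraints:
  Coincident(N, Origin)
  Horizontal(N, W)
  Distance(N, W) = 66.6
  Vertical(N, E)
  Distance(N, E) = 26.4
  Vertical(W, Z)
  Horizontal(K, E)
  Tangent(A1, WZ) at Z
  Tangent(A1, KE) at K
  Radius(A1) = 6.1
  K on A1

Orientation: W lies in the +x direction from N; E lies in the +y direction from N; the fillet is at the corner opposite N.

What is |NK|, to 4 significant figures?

66.01

The virtual corner opposite N is at (66.60, 26.40). Since A1 is tangent to WZ there, AZ ⟂ WZ and the tangent condition forces AK to be normal to KE, with radius 6.1, so the center A sits 6.1 in from both sides at A = (60.50, 20.30). That places the tangent points at Z = (66.60, 20.30) on WZ and K = (60.50, 26.40) on KE. Then |NK| = |K − N| = 66.01.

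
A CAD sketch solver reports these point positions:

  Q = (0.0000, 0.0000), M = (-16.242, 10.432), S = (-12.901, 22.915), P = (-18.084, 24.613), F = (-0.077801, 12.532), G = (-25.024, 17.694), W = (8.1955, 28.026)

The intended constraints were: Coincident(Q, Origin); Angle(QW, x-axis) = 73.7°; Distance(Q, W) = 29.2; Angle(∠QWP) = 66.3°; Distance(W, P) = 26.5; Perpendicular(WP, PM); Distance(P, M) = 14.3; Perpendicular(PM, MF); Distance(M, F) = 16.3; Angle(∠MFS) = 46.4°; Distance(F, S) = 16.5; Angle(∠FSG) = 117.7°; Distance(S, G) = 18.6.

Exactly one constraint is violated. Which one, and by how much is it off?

Distance(S, G) = 18.6 — off by 5.40.

Q = (0.00, 0.00) ✓; QW at 73.70° ✓; |QW| = 29.20 ✓; ∠QWP = 66.30° ✓; |WP| = 26.50 ✓; ∠(WP, PM) = 90.00° ✓; |PM| = 14.30 ✓; ∠(PM, MF) = 90.00° ✓; |MF| = 16.30 ✓; ∠MFS = 46.40° ✓; |FS| = 16.50 ✓; ∠FSG = 117.7° ✓; |SG| = 13.20 ✗.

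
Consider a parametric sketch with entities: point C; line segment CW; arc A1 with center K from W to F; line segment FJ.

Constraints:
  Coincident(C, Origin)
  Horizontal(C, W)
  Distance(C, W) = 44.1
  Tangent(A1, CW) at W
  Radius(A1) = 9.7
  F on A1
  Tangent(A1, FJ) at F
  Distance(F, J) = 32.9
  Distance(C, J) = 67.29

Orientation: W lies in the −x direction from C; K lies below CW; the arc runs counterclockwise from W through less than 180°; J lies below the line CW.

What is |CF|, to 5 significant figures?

54.763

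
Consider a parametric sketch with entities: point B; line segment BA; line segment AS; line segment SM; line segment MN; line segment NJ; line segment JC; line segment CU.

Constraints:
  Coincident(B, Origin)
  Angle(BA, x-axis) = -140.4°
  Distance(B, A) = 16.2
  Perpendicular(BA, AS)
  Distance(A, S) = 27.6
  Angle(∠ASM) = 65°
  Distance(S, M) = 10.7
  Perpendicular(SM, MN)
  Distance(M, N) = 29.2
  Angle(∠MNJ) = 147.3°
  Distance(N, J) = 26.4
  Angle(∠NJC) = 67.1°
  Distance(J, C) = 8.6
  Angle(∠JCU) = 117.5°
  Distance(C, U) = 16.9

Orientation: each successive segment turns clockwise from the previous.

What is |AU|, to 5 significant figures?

12.898

∠NJC = 67.1° gives JC at 139.00° from the x-axis; with |JC| = 8.6, C = (-27.053, -34.072). ∠JCU = 117.5° gives CU at 76.500° from the x-axis; with |CU| = 16.9, U = (-23.107, -17.639). Then |AU| = |U − A| = 12.898.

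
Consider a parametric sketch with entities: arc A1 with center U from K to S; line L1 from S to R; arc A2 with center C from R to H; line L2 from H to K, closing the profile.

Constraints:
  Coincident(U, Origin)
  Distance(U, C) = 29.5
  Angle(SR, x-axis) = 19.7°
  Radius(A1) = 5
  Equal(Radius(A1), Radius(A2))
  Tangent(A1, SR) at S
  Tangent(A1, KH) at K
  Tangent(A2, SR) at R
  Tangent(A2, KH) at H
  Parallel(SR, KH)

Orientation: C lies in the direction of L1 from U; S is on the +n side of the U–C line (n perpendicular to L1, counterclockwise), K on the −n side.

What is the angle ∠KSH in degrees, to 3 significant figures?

71.3°

The slot axis is L1's direction at 19.7°, so u = (cos 19.7°, sin 19.7°) = (0.941, 0.337) and n = (−sin 19.7°, cos 19.7°) = (-0.337, 0.941). U is at the origin and C lies 29.5 along u from U, so C = 29.5·u = (27.8, 9.94). Tangency of A1 to both parallel lines with radius 5.0 puts S and K at U ± 5.0·n: S = (-1.69, 4.71), K = (1.69, -4.71). Equal radii place R and H the same way about C: R = C + 5.0·n = (26.1, 14.7), H = C − 5.0·n = (29.5, 5.24). Then cos ∠KSH = SK·SH / (|SK||SH|), giving 71.3°.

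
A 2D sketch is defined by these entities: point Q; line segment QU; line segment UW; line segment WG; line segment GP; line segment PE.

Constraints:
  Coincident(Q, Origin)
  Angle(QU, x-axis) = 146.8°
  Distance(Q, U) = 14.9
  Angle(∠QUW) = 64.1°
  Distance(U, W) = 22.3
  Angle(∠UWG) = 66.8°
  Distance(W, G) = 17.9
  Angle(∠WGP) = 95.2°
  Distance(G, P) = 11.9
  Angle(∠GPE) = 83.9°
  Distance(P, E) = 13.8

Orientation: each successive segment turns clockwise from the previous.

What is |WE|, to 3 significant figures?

12.7

Q is at the origin; QU runs at 146.8° with length 14.9, so U = (-12.5, 8.16). ∠QUW = 64.1° gives UW at 30.9° from the x-axis; with |UW| = 22.3, W = (6.67, 19.6). ∠UWG = 66.8° gives WG at -82.3° from the x-axis; with |WG| = 17.9, G = (9.07, 1.87). ∠WGP = 95.2° gives GP at -167° from the x-axis; with |GP| = 11.9, P = (-2.53, -0.785). ∠GPE = 83.9° gives PE at 96.8° from the x-axis; with |PE| = 13.8, E = (-4.17, 12.9). Then |WE| = |E − W| = 12.7.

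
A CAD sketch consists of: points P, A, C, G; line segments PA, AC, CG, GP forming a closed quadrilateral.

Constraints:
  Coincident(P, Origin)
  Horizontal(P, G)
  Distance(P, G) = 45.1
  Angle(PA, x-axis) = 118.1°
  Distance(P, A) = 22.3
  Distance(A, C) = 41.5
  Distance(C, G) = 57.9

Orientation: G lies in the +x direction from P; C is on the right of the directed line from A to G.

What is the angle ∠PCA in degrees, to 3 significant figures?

24.1°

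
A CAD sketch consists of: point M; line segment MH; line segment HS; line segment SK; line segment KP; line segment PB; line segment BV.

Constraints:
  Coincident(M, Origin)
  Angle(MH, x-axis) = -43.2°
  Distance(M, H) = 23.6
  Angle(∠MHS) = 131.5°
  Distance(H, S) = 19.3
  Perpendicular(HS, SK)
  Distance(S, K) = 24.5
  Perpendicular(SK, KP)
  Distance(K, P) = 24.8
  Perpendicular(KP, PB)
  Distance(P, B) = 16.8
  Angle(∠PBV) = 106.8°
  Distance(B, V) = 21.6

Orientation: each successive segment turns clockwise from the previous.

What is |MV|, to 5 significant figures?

34.823

The perpendicularity gives PB at right angles to KP, so PB runs at -1.7000°; with |PB| = 16.8, B = (9.6702, -10.429). ∠PBV = 106.8° gives BV at -74.900° from the x-axis; with |BV| = 21.6, V = (15.297, -31.284). Then |MV| = |V − M| = 34.823.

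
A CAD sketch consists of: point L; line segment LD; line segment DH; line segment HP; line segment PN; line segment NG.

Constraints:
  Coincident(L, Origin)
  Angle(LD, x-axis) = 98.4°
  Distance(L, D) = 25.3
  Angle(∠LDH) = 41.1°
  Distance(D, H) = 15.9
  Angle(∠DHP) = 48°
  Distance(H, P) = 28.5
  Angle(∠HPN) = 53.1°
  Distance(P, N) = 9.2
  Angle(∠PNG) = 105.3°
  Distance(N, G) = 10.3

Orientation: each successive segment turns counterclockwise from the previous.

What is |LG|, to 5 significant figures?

17.336

L is at the origin; LD runs at 98.4° with length 25.3, so D = (-3.6959, 25.029). ∠LDH = 41.1° gives DH at -122.70° from the x-axis; with |DH| = 15.9, H = (-12.286, 11.649). ∠DHP = 48.0° gives HP at 9.3000° from the x-axis; with |HP| = 28.5, P = (15.840, 16.254). ∠HPN = 53.1° gives PN at 136.20° from the x-axis; with |PN| = 9.2, N = (9.1995, 22.622). ∠PNG = 105.3° gives NG at -149.10° from the x-axis; with |NG| = 10.3, G = (0.36140, 17.333). Then |LG| = |G − L| = 17.336.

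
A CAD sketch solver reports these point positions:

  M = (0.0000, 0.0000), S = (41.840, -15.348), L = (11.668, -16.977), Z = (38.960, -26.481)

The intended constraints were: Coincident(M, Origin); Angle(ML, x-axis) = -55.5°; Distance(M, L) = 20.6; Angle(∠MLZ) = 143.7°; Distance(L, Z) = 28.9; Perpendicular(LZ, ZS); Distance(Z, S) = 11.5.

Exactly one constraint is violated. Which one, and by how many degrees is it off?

Perpendicular(LZ, ZS) — off by 4.70°.

M = (0.00, 0.00) ✓; ML at -55.50° ✓; |ML| = 20.60 ✓; ∠MLZ = 143.7° ✓; |LZ| = 28.90 ✓; ∠(LZ, ZS) = 94.70° ✗; |ZS| = 11.50 ✓.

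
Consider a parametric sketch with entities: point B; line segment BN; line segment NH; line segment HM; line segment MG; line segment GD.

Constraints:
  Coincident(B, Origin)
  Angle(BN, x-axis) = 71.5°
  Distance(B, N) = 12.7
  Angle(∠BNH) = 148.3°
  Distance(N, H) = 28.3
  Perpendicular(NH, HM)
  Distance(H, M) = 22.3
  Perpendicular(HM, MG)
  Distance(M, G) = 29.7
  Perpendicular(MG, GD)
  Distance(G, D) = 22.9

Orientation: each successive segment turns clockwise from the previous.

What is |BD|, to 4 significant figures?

11.89

HM ⟂ MG, so MG runs at -140.2°; with |MG| = 29.7, G = (17.23, -5.985). MG ⟂ GD, so GD runs at 129.8°; with |GD| = 22.9, D = (2.570, 11.61). Then |BD| = |D − B| = 11.89.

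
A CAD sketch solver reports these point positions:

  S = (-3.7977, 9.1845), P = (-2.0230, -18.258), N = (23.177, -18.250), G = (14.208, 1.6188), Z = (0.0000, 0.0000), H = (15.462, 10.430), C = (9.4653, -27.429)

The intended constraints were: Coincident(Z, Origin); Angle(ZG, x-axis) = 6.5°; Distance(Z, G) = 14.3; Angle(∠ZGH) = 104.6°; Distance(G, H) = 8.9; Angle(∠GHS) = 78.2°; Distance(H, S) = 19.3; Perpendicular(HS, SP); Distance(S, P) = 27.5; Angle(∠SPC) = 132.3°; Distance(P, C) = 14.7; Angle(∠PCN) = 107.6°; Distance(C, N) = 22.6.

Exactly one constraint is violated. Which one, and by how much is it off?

Distance(C, N) = 22.6 — off by 6.10.

Z = (0.00, 0.00) ✓; ZG at 6.500° ✓; |ZG| = 14.30 ✓; ∠ZGH = 104.6° ✓; |GH| = 8.900 ✓; ∠GHS = 78.20° ✓; |HS| = 19.30 ✓; ∠(HS, SP) = 90.00° ✓; |SP| = 27.50 ✓; ∠SPC = 132.3° ✓; |PC| = 14.70 ✓; ∠PCN = 107.6° ✓; |CN| = 16.50 ✗.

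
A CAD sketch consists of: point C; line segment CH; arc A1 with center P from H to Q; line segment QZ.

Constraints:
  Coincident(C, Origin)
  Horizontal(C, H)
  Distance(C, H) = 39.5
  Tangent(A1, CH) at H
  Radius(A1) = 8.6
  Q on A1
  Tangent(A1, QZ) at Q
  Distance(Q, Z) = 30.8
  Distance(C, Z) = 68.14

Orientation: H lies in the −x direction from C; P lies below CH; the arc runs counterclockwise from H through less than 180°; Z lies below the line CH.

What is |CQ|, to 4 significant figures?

47.76

Checks: |PQ| = 8.600 ✓; ∠(PQ, QZ) = 90.00° ✓; |QZ| = 30.80 ✓; |CZ| = 68.14 ✓.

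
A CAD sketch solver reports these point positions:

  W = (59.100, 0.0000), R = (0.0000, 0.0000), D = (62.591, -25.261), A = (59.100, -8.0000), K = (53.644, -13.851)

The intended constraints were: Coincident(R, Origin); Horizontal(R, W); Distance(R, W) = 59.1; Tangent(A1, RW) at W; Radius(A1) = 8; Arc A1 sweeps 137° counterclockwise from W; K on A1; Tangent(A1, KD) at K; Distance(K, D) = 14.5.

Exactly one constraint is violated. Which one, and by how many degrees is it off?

Tangent(A1, KD) at K — off by 8.90°.

R = (0.00, 0.00) ✓; R.y = 0.00, W.y = 0.00 ✓; |RW| = 59.10 ✓; ∠(AW, WR) = 90.00° ✓; |AW| = 8.000 ✓; bearing(A→K) − bearing(A→W) = 137.0° ✓; |AK| = 8.000 ✓; ∠(AK, KD) = 98.90° ✗; |KD| = 14.50 ✓.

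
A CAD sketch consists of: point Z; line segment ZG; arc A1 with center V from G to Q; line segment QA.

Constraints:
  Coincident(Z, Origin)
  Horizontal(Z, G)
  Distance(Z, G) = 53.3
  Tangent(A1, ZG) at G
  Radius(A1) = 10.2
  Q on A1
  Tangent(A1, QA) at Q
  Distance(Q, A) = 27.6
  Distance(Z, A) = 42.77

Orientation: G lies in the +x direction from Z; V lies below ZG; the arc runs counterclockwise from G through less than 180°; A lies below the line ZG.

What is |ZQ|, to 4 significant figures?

44.68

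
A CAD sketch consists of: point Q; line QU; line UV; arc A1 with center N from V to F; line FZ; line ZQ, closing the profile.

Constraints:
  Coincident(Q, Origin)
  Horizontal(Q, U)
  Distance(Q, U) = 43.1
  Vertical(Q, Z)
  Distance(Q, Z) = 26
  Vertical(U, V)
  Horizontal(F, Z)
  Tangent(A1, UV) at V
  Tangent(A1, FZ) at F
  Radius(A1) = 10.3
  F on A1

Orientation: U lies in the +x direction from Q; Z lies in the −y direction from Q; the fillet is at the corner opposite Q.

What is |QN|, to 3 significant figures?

36.4

QZ is vertical with |QZ| = 26.0 and Z on the −y side, so Z = (0.00, -26.0). The virtual corner opposite Q is at (43.1, -26.0). The tangent condition forces NV to be normal to UV and since A1 is tangent to FZ there, NF ⟂ FZ, with radius 10.3, so the center N sits 10.3 in from both sides at N = (32.8, -15.7). Then |QN| = |N − Q| = 36.4.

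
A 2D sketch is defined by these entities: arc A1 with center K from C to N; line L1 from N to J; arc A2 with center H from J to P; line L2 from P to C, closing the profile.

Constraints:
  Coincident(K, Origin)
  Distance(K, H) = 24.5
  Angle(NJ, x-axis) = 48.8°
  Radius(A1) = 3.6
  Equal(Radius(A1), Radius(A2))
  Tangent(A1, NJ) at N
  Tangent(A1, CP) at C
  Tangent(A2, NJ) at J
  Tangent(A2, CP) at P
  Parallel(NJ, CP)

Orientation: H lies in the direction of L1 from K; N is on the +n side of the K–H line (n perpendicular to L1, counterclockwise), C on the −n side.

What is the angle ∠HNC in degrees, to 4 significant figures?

81.64°

The slot axis is L1's direction at 48.8°, so u = (cos 48.8°, sin 48.8°) = (0.6587, 0.7524) and n = (−sin 48.8°, cos 48.8°) = (-0.7524, 0.6587). K is at the origin and H lies 24.5 along u from K, so H = 24.5·u = (16.14, 18.43). Tangency of A1 to both parallel lines with radius 3.6 puts N and C at K ± 3.6·n: N = (-2.709, 2.371), C = (2.709, -2.371). Then cos ∠HNC = NH·NC / (|NH||NC|), giving 81.64°.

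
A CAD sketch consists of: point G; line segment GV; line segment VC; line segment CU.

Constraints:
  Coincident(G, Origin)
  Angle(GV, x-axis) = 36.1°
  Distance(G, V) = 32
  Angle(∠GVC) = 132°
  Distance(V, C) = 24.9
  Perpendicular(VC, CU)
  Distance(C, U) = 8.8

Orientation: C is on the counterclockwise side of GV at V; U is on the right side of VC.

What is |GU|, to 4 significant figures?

56.62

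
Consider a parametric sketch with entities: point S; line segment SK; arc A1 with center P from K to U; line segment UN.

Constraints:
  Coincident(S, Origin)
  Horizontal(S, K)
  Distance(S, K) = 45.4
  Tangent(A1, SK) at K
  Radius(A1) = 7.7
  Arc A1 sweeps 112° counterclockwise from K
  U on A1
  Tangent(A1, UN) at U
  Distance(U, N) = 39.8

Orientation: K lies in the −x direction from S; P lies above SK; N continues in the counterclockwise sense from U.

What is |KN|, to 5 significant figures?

48.118

On A1, K sits at bearing -90° from P; a 112° counterclockwise sweep puts U at bearing 22°, so U = P + 7.7·(cos 22°, sin 22°) = (-38.261, 10.584). Since A1 is tangent to UN there, PU ⟂ UN, so UN runs along (−sin 22°, cos 22°); with |UN| = 39.8, N = (-53.170, 47.486). Then |KN| = |N − K| = 48.118.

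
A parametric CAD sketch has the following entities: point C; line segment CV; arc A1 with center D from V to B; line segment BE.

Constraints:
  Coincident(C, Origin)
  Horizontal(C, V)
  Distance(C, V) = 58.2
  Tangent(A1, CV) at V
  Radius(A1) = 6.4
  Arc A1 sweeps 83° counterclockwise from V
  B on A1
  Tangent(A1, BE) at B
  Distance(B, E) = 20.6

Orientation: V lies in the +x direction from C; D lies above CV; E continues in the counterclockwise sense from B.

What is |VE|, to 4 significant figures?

27.53

C is at the origin; C and V share the same y with |CV| = 58.2 and V on the +x side, so V = (58.20, 0.000). The tangent condition forces DV to be normal to CV, so D = V + (0, 6.4) = (58.20, 6.400). On A1, V sits at bearing -90° from D; an 83° counterclockwise sweep puts B at bearing -7°, so B = D + 6.4·(cos -7°, sin -7°) = (64.55, 5.620). A1 meets BE tangentially, so DB is at right angles to BE, so BE runs along (−sin -7°, cos -7°); with |BE| = 20.6, E = (67.06, 26.07). Then |VE| = |E − V| = 27.53.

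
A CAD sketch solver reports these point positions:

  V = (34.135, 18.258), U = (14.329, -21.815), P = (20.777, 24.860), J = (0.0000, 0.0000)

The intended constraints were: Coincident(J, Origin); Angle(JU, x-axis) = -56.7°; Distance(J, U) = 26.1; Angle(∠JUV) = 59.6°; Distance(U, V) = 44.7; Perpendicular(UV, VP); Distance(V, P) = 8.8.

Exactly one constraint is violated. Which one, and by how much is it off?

Distance(V, P) = 8.8 — off by 6.10.

J = (0.00, 0.00) ✓; JU at -56.70° ✓; |JU| = 26.10 ✓; ∠JUV = 59.60° ✓; |UV| = 44.70 ✓; ∠(UV, VP) = 90.00° ✓; |VP| = 14.90 ✗.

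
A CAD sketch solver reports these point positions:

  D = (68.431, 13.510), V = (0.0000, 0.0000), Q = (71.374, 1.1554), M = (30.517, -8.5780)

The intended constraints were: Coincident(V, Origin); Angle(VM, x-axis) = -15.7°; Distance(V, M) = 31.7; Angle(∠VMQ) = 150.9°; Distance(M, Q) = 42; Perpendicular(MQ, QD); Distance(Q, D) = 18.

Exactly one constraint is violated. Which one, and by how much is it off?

Distance(Q, D) = 18 — off by 5.30.

V = (0.00, 0.00) ✓; VM at -15.70° ✓; |VM| = 31.70 ✓; ∠VMQ = 150.9° ✓; |MQ| = 42.00 ✓; ∠(MQ, QD) = 90.00° ✓; |QD| = 12.70 ✗.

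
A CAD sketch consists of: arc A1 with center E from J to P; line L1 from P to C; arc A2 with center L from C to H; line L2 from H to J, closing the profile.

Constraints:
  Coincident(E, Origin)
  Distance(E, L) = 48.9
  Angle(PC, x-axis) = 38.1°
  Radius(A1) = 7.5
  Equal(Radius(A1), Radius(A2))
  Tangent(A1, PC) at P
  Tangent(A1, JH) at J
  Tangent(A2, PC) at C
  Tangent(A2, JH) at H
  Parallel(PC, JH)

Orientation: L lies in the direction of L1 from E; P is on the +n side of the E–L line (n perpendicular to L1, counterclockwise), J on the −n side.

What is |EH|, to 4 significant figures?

49.47

Tangency of A1 to both parallel lines with radius 7.5 puts P and J at E ± 7.5·n: P = (-4.628, 5.902), J = (4.628, -5.902). Equal radii place C and H the same way about L: C = L + 7.5·n = (33.85, 36.08), H = L − 7.5·n = (43.11, 24.27). Then |EH| = |H − E| = 49.47.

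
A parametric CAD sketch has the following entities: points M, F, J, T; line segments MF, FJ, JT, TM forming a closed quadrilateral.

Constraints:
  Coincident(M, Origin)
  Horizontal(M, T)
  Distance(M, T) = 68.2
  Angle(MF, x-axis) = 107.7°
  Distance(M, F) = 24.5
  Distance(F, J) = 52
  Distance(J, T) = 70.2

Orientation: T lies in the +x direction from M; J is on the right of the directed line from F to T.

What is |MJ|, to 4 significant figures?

27.71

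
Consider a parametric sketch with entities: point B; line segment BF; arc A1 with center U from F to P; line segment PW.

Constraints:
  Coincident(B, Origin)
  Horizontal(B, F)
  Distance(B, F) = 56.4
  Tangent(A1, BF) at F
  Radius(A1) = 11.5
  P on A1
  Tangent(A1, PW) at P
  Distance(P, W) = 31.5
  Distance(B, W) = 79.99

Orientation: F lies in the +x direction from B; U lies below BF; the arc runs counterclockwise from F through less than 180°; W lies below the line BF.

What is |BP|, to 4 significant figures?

51.04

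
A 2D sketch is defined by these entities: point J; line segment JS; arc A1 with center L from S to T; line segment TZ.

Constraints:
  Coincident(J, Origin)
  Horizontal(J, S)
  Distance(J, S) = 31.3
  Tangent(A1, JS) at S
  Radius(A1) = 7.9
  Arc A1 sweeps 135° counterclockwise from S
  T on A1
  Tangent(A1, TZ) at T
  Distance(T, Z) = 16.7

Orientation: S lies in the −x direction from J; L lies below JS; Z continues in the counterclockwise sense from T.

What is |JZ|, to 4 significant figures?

35.62

On A1, S sits at bearing 90° from L; a 135° counterclockwise sweep puts T at bearing 225°, so T = L + 7.9·(cos 225°, sin 225°) = (-36.89, -13.49). A1 meets TZ tangentially, so LT is at right angles to TZ, so TZ runs along (−sin 225°, cos 225°); with |TZ| = 16.7, Z = (-25.08, -25.29). Then |JZ| = |Z − J| = 35.62.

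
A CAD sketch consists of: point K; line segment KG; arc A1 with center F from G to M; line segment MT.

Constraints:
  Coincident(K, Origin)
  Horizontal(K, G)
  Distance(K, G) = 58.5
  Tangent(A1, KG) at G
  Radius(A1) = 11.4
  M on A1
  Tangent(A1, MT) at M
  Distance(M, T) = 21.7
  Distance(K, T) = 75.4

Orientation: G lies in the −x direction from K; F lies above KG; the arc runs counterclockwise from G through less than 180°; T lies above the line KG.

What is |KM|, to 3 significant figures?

54.7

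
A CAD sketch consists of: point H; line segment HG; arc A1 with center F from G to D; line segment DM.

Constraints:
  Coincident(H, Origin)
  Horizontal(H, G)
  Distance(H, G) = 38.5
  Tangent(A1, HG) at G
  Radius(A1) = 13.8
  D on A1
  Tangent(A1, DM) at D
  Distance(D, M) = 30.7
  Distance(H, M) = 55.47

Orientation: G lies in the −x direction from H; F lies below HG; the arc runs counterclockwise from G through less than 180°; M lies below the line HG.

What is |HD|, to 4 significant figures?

54.16

Checks: |HG| = 38.50 ✓; |FD| = 13.80 ✓; ∠(FD, DM) = 90.00° ✓; |DM| = 30.70 ✓; |HM| = 55.47 ✓.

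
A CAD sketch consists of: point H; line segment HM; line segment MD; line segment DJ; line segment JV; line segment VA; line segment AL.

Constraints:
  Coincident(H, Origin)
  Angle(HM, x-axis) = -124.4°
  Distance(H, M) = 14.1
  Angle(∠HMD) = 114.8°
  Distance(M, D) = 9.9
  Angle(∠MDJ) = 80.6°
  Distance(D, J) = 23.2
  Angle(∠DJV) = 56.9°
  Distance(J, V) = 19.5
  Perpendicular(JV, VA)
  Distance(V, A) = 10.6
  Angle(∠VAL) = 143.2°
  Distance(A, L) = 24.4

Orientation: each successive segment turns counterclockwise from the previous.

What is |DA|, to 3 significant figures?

11.2

∠DJV = 56.9° gives JV at 163° from the x-axis; with |JV| = 19.5, V = (-3.85, 0.440). The perpendicularity gives VA at right angles to JV, so VA runs at -107°; with |VA| = 10.6, A = (-6.90, -9.71). Then |DA| = |A − D| = 11.2.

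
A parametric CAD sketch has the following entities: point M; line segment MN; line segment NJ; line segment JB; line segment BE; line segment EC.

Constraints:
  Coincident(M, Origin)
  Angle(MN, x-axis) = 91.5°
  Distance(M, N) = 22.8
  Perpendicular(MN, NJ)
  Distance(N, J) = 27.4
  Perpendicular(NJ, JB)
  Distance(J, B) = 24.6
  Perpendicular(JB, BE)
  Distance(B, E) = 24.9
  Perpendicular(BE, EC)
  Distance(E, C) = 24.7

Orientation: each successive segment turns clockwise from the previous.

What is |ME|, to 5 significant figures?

3.0806

M is at the origin; MN runs at 91.5° with length 22.8, so N = (-0.59683, 22.792). The perpendicularity gives NJ at right angles to MN, so NJ runs at 1.5000°; with |NJ| = 27.4, J = (26.794, 23.509). The perpendicularity gives JB at right angles to NJ, so JB runs at -88.500°; with |JB| = 24.6, B = (27.438, -1.0821). The perpendicularity gives BE at right angles to JB, so BE runs at -178.50°; with |BE| = 24.9, E = (2.5463, -1.7339). Then |ME| = |E − M| = 3.0806.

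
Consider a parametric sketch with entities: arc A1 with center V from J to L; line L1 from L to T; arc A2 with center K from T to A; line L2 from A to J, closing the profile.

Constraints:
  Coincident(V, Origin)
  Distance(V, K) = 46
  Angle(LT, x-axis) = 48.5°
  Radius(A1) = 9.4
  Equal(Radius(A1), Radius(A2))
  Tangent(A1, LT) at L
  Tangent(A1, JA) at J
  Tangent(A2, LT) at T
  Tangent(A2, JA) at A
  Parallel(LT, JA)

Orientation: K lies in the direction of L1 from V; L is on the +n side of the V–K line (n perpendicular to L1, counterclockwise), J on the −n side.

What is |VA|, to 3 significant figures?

47.0

The slot axis is L1's direction at 48.5°, so u = (cos 48.5°, sin 48.5°) = (0.663, 0.749) and n = (−sin 48.5°, cos 48.5°) = (-0.749, 0.663). V is at the origin and K lies 46.0 along u from V, so K = 46.0·u = (30.5, 34.5). Tangency of A1 to both parallel lines with radius 9.4 puts L and J at V ± 9.4·n: L = (-7.04, 6.23), J = (7.04, -6.23). Equal radii place T and A the same way about K: T = K + 9.4·n = (23.4, 40.7), A = K − 9.4·n = (37.5, 28.2). Then |VA| = |A − V| = 47.0.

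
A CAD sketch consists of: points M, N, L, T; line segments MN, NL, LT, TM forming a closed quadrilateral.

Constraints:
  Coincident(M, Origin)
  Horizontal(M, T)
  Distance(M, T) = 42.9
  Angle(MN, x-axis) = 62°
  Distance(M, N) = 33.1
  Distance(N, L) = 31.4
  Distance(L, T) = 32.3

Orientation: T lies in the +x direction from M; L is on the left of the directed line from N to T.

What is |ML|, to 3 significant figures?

56.7

M is at the origin; MT is horizontal with |MT| = 42.9 and T in +x, so T = (42.9, 0). MN runs at 62.0° with |MN| = 33.1, so N = (15.5, 29.2). L is determined by |NL| = 31.4 and |LT| = 32.3 together: it lies at the intersection of circle(N, 31.4) and circle(T, 32.3). With |NT| = 40.0, the foot of the radical line on NT is 19.3 from N and the perpendicular offset is √(31.4² − 19.3²) = 24.8. Taking the left-of-NT solution: L = (46.8, 32.1).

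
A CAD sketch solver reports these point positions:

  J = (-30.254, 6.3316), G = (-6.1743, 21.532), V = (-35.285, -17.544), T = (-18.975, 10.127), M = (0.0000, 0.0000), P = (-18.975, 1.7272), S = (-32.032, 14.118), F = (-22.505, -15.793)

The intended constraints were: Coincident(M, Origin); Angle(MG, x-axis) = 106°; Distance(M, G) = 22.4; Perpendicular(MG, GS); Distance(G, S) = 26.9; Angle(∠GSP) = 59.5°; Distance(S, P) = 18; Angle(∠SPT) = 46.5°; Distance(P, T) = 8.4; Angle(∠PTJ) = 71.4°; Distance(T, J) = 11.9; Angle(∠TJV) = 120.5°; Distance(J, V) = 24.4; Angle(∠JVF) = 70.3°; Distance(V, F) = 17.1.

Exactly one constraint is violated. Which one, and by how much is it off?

Distance(V, F) = 17.1 — off by 4.20.

M = (0.00, 0.00) ✓; MG at 106.0° ✓; |MG| = 22.40 ✓; ∠(MG, GS) = 90.00° ✓; |GS| = 26.90 ✓; ∠GSP = 59.50° ✓; |SP| = 18.00 ✓; ∠SPT = 46.50° ✓; |PT| = 8.400 ✓; ∠PTJ = 71.40° ✓; |TJ| = 11.90 ✓; ∠TJV = 120.5° ✓; |JV| = 24.40 ✓; ∠JVF = 70.30° ✓; |VF| = 12.90 ✗.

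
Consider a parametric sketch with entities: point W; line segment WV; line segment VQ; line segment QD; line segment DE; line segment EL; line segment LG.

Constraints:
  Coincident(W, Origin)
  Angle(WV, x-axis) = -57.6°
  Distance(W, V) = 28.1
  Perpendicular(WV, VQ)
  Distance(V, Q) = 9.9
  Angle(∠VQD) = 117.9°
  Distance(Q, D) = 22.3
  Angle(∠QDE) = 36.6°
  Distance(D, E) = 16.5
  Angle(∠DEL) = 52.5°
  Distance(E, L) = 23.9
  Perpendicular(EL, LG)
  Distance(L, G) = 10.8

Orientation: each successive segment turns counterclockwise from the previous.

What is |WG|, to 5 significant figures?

35.788

∠DEL = 52.5° gives EL at 5.4000° from the x-axis; with |EL| = 23.9, L = (36.692, -7.9180). EL is perpendicular to LG, so LG runs at 95.400°; with |LG| = 10.8, G = (35.675, 2.8341). Then |WG| = |G − W| = 35.788.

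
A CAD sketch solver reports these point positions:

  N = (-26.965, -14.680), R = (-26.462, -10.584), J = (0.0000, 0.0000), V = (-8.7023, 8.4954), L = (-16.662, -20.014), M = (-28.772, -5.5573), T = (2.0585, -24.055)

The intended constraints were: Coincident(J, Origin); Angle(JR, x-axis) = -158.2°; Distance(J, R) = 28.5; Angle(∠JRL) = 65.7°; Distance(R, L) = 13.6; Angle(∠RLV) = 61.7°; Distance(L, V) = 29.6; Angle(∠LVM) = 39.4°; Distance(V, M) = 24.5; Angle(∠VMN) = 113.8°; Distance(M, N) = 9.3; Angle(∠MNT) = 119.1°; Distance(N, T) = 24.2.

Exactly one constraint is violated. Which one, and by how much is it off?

Distance(N, T) = 24.2 — off by 6.30.

J = (0.00, 0.00) ✓; JR at -158.2° ✓; |JR| = 28.50 ✓; ∠JRL = 65.70° ✓; |RL| = 13.60 ✓; ∠RLV = 61.70° ✓; |LV| = 29.60 ✓; ∠LVM = 39.40° ✓; |VM| = 24.50 ✓; ∠VMN = 113.8° ✓; |MN| = 9.300 ✓; ∠MNT = 119.1° ✓; |NT| = 30.50 ✗.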